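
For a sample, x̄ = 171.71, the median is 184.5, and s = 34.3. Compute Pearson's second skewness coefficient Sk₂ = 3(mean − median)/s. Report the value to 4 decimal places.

-1.1187

Sk₂ = 3(171.71 − 184.5) / 34.3 = 3 × -12.7900 / 34.3
    = -38.3700 / 34.3 ≈ -1.1187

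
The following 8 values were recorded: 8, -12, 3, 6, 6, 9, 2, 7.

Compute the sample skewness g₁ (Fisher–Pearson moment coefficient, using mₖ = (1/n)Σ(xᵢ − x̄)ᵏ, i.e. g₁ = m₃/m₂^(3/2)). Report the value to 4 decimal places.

-1.7542

x̄ = (8 - 12 + 3 + 6 + 6 + 9 + 2 + 7) / 8 = 3.6250
deviations (xᵢ − x̄): 4.3750, -15.6250, -0.6250, 2.3750, 2.3750, 5.3750, -1.6250, 3.3750
Σ(xᵢ − x̄)² = 317.8750 ⇒ m₂ = 317.8750/8 = 39.73438
Σ(xᵢ − x̄)³ = -3514.9688 ⇒ m₃ = -3514.9688/8 = -439.37109
m₂^(3/2) = 39.73438^(1.5) = 250.46646
g₁ = m₃ / m₂^(3/2) = -439.37109 / 250.46646 ≈ -1.7542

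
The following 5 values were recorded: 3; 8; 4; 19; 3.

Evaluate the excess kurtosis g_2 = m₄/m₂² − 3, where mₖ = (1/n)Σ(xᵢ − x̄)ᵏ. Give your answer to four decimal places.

x̄ = 7.4000
Σ(xᵢ − x̄)² = 185.2000 ⇒ m₂ = 37.04000
Σ(xᵢ − x̄)⁴ = 18989.7760 ⇒ m₄ = 3797.95520
m₂² = 1371.96160
g_2 = m₄/m₂² − 3 = 2.76827 − 3 ≈ -0.2317

-0.2317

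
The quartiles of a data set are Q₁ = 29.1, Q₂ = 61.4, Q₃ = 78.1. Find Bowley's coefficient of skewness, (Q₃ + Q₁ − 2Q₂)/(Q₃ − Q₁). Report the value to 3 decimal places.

numerator: Q₃ + Q₁ − 2Q₂ = 78.1 + 29.1 − 2×61.4 = -15.6000
denominator: Q₃ − Q₁ = 78.1 − 29.1 = 49.0000
Bowley skewness = -15.6000 / 49.0000 ≈ -0.318

-0.318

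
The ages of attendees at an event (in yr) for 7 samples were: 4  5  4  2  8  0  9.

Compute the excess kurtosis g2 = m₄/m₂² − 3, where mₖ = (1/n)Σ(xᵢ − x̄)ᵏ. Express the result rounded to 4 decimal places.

-1.0300

x̄ = 4.5714
Σ(xᵢ − x̄)² = 59.7143 ⇒ m₂ = 8.53061
Σ(xᵢ − x̄)⁴ = 1003.5160 ⇒ m₄ = 143.35943
m₂² = 72.77135
g2 = m₄/m₂² − 3 = 1.97000 − 3 ≈ -1.0300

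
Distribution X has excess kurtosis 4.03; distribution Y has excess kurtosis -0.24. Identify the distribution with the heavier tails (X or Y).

X

Higher excess kurtosis ⇒ heavier tails relative to the normal distribution.
4.03 vs -0.24: the larger is 4.03, so X has heavier tails. (X is leptokurtic — heavier-than-normal tails; the other is platykurtic.)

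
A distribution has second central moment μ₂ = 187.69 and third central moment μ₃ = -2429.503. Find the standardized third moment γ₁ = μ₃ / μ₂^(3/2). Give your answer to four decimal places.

σ = √μ₂ = √187.69 = 13.70000
σ³ = μ₂^(3/2) = 2571.35300
γ₁ = μ₃/σ³ = -2429.503 / 2571.35300 ≈ -0.9448

-0.9448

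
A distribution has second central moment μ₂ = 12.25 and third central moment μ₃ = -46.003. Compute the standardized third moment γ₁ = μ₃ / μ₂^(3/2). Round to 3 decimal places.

σ = √μ₂ = √12.25 = 3.50000
σ³ = μ₂^(3/2) = 42.87500
γ₁ = μ₃/σ³ = -46.003 / 42.87500 ≈ -1.073

-1.073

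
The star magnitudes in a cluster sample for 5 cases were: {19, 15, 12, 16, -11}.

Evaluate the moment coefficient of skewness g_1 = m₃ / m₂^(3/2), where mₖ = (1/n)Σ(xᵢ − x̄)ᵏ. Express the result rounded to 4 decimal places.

x̄ = (19 + 15 + 12 + 16 - 11) / 5 = 10.2000
deviations (xᵢ − x̄): 8.8000, 4.8000, 1.8000, 5.8000, -21.2000
Σ(xᵢ − x̄)² = 586.8000 ⇒ m₂ = 586.8000/5 = 117.36000
Σ(xᵢ − x̄)³ = -8535.1200 ⇒ m₃ = -8535.1200/5 = -1707.02400
m₂^(3/2) = 117.36000^(1.5) = 1271.39398
g_1 = m₃ / m₂^(3/2) = -1707.02400 / 1271.39398 ≈ -1.3426

-1.3426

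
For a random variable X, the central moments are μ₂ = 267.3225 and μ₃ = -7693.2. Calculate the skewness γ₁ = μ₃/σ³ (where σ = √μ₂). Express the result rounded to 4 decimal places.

σ = √μ₂ = √267.3225 = 16.35000
σ³ = μ₂^(3/2) = 4370.72287
γ₁ = μ₃/σ³ = -7693.2 / 4370.72287 ≈ -1.7602

-1.7602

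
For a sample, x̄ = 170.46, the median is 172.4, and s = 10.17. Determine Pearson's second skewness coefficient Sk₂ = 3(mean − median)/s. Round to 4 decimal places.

Sk₂ = 3(170.46 − 172.4) / 10.17 = 3 × -1.9400 / 10.17
    = -5.8200 / 10.17 ≈ -0.5723

-0.5723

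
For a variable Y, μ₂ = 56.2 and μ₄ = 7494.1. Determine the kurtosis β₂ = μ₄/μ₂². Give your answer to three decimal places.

2.373

μ₂² = 56.2² = 3158.44000
μ₄/μ₂² = 7494.1 / 3158.44000 = 2.37272
β₂ ≈ 2.373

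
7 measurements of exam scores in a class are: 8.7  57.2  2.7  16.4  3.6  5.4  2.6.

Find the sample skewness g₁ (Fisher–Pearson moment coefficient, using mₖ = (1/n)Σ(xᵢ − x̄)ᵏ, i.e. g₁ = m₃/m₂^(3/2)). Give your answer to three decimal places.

1.805

x̄ = (8.7 + 57.2 + 2.7 + 16.4 + 3.6 + 5.4 + 2.6) / 7 = 13.8000
deviations (xᵢ − x̄): -5.1000, 43.4000, -11.1000, 2.6000, -10.2000, -8.4000, -11.2000
Σ(xᵢ − x̄)² = 2339.5800 ⇒ m₂ = 2339.5800/7 = 334.22571
Σ(xᵢ − x̄)³ = 77204.9580 ⇒ m₃ = 77204.9580/7 = 11029.27971
m₂^(3/2) = 334.22571^(1.5) = 6110.26140
g₁ = m₃ / m₂^(3/2) = 11029.27971 / 6110.26140 ≈ 1.805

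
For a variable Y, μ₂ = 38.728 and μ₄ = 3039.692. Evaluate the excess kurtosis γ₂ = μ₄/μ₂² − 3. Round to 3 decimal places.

μ₂² = 38.728² = 1499.85798
μ₄/μ₂² = 3039.692 / 1499.85798 = 2.02665
γ₂ = 2.02665 − 3 ≈ -0.973

-0.973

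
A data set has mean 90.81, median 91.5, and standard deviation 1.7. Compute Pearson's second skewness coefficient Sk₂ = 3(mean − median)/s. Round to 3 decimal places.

Sk₂ = 3(90.81 − 91.5) / 1.7 = 3 × -0.6900 / 1.7
    = -2.0700 / 1.7 ≈ -1.218

-1.218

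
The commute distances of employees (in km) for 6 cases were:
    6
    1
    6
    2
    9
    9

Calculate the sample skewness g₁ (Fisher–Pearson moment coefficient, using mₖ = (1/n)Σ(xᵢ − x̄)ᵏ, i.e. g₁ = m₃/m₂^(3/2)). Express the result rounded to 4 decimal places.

-0.2697

x̄ = (6 + 1 + 6 + 2 + 9 + 9) / 6 = 5.5000
deviations (xᵢ − x̄): 0.5000, -4.5000, 0.5000, -3.5000, 3.5000, 3.5000
Σ(xᵢ − x̄)² = 57.5000 ⇒ m₂ = 57.5000/6 = 9.58333
Σ(xᵢ − x̄)³ = -48.0000 ⇒ m₃ = -48.0000/6 = -8.00000
m₂^(3/2) = 9.58333^(1.5) = 29.66709
g₁ = m₃ / m₂^(3/2) = -8.00000 / 29.66709 ≈ -0.2697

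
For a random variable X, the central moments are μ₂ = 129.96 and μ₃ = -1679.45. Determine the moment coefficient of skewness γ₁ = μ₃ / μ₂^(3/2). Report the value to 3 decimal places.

σ = √μ₂ = √129.96 = 11.40000
σ³ = μ₂^(3/2) = 1481.54400
γ₁ = μ₃/σ³ = -1679.45 / 1481.54400 ≈ -1.134

-1.134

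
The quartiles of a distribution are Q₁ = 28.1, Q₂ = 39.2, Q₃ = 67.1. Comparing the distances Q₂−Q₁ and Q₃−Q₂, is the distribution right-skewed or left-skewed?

right-skewed

Q₂ − Q₁ = 11.1;  Q₃ − Q₂ = 27.9
Q₃ − Q₂ > Q₂ − Q₁ ⇒ the upper half is more spread out ⇒ right-skewed.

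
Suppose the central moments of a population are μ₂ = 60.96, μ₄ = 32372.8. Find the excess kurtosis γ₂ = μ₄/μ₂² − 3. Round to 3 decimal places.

μ₂² = 60.96² = 3716.12160
μ₄/μ₂² = 32372.8 / 3716.12160 = 8.71145
γ₂ = 8.71145 − 3 ≈ 5.711

5.711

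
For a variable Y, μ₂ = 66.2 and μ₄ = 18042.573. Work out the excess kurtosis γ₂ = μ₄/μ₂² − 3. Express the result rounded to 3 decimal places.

1.117

μ₂² = 66.2² = 4382.44000
μ₄/μ₂² = 18042.573 / 4382.44000 = 4.11702
γ₂ = 4.11702 − 3 ≈ 1.117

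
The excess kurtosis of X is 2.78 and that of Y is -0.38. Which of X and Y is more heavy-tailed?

X

Higher excess kurtosis ⇒ heavier tails relative to the normal distribution.
2.78 vs -0.38: the larger is 2.78, so X has heavier tails. (X is leptokurtic — heavier-than-normal tails; the other is platykurtic.)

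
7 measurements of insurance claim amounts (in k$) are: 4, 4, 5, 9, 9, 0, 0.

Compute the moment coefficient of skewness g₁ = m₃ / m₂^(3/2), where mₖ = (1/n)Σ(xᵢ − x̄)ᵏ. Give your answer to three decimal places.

0.062

x̄ = (4 + 4 + 5 + 9 + 9 + 0 + 0) / 7 = 4.4286
deviations (xᵢ − x̄): -0.4286, -0.4286, 0.5714, 4.5714, 4.5714, -4.4286, -4.4286
Σ(xᵢ − x̄)² = 81.7143 ⇒ m₂ = 81.7143/7 = 11.67347
Σ(xᵢ − x̄)³ = 17.3878 ⇒ m₃ = 17.3878/7 = 2.48397
m₂^(3/2) = 11.67347^(1.5) = 39.88411
g₁ = m₃ / m₂^(3/2) = 2.48397 / 39.88411 ≈ 0.062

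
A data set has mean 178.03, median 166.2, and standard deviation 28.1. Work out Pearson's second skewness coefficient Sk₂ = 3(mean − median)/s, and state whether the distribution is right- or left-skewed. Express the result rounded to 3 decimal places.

Sk₂ = 3(178.03 − 166.2) / 28.1 = 3 × 11.8300 / 28.1
    = 35.4900 / 28.1 ≈ 1.263
Sk₂ > 0 ⇒ mean > median ⇒ right-skewed (positive skew).

1.263, right-skewed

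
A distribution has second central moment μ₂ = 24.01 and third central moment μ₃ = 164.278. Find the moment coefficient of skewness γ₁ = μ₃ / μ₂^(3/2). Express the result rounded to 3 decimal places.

1.396

σ = √μ₂ = √24.01 = 4.90000
σ³ = μ₂^(3/2) = 117.64900
γ₁ = μ₃/σ³ = 164.278 / 117.64900 ≈ 1.396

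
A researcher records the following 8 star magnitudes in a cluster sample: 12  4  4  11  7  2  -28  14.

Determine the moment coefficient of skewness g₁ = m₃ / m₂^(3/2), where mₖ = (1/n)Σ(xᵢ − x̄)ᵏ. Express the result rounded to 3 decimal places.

-1.807

x̄ = (12 + 4 + 4 + 11 + 7 + 2 - 28 + 14) / 8 = 3.2500
deviations (xᵢ − x̄): 8.7500, 0.7500, 0.7500, 7.7500, 3.7500, -1.2500, -31.2500, 10.7500
Σ(xᵢ − x̄)² = 1245.5000 ⇒ m₂ = 1245.5000/8 = 155.68750
Σ(xᵢ − x̄)³ = -28088.2500 ⇒ m₃ = -28088.2500/8 = -3511.03125
m₂^(3/2) = 155.68750^(1.5) = 1942.58762
g₁ = m₃ / m₂^(3/2) = -3511.03125 / 1942.58762 ≈ -1.807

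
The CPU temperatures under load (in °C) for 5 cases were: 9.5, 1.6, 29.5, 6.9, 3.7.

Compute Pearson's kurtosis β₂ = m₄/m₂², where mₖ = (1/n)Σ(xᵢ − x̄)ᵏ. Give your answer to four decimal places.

x̄ = 10.2400
Σ(xᵢ − x̄)² = 500.0720 ⇒ m₂ = 100.01440
Σ(xᵢ − x̄)⁴ = 145128.8418 ⇒ m₄ = 29025.76835
m₂² = 10002.88021
β₂ = m₄/m₂² = 29025.76835 / 10002.88021 ≈ 2.9017

2.9017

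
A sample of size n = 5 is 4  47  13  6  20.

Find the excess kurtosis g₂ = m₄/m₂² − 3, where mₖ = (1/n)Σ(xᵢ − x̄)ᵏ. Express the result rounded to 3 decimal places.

-0.380

x̄ = 18.0000
Σ(xᵢ − x̄)² = 1210.0000 ⇒ m₂ = 242.00000
Σ(xᵢ − x̄)⁴ = 767074.0000 ⇒ m₄ = 153414.80000
m₂² = 58564.00000
g₂ = m₄/m₂² − 3 = 2.61961 − 3 ≈ -0.380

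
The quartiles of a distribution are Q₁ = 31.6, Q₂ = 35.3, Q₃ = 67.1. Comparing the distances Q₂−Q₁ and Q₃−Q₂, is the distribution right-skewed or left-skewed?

right-skewed

Q₂ − Q₁ = 3.7;  Q₃ − Q₂ = 31.8
Q₃ − Q₂ > Q₂ − Q₁ ⇒ the upper half is more spread out ⇒ right-skewed.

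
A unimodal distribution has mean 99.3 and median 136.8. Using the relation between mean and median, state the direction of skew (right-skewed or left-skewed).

mean − median = 99.3 − 136.8 = -37.5
mean < median ⇒ the longer tail is on the left ⇒ left-skewed (negatively skewed).

left-skewed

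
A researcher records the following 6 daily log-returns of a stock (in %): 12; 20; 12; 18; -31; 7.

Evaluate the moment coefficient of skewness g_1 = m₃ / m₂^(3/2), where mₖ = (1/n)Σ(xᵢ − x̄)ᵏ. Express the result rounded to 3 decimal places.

x̄ = (12 + 20 + 12 + 18 - 31 + 7) / 6 = 6.3333
deviations (xᵢ − x̄): 5.6667, 13.6667, 5.6667, 11.6667, -37.3333, 0.6667
Σ(xᵢ − x̄)² = 1781.3333 ⇒ m₂ = 1781.3333/6 = 296.88889
Σ(xᵢ − x̄)³ = -47529.5556 ⇒ m₃ = -47529.5556/6 = -7921.59259
m₂^(3/2) = 296.88889^(1.5) = 5115.53331
g_1 = m₃ / m₂^(3/2) = -7921.59259 / 5115.53331 ≈ -1.549

-1.549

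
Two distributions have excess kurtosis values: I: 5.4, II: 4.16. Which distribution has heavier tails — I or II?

Higher excess kurtosis ⇒ heavier tails relative to the normal distribution.
5.4 vs 4.16: the larger is 5.4, so I has heavier tails.

I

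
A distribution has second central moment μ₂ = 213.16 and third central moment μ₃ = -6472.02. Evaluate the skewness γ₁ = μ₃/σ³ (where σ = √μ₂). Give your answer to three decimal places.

σ = √μ₂ = √213.16 = 14.60000
σ³ = μ₂^(3/2) = 3112.13600
γ₁ = μ₃/σ³ = -6472.02 / 3112.13600 ≈ -2.080

-2.080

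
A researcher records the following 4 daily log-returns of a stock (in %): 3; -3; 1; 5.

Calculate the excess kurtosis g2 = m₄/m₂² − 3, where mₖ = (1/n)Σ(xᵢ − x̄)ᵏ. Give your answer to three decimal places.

-1.154

x̄ = 1.5000
Σ(xᵢ − x̄)² = 35.0000 ⇒ m₂ = 8.75000
Σ(xᵢ − x̄)⁴ = 565.2500 ⇒ m₄ = 141.31250
m₂² = 76.56250
g2 = m₄/m₂² − 3 = 1.84571 − 3 ≈ -1.154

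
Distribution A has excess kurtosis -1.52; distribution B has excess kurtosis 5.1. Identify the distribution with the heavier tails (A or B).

Higher excess kurtosis ⇒ heavier tails relative to the normal distribution.
-1.52 vs 5.1: the larger is 5.1, so B has heavier tails. (B is leptokurtic — heavier-than-normal tails; the other is platykurtic.)

B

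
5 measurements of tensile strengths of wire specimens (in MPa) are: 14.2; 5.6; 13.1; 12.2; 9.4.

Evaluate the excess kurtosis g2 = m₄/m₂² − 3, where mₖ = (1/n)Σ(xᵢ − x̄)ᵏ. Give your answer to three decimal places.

-0.942

x̄ = 10.9000
Σ(xᵢ − x̄)² = 47.7600 ⇒ m₂ = 9.55200
Σ(xᵢ − x̄)⁴ = 938.9844 ⇒ m₄ = 187.79688
m₂² = 91.24070
g2 = m₄/m₂² − 3 = 2.05826 − 3 ≈ -0.942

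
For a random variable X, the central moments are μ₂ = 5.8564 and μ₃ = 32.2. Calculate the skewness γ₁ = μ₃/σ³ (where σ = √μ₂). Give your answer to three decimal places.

σ = √μ₂ = √5.8564 = 2.42000
σ³ = μ₂^(3/2) = 14.17249
γ₁ = μ₃/σ³ = 32.2 / 14.17249 ≈ 2.272

2.272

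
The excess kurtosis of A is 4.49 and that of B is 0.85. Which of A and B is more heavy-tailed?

Higher excess kurtosis ⇒ heavier tails relative to the normal distribution.
4.49 vs 0.85: the larger is 4.49, so A has heavier tails.

A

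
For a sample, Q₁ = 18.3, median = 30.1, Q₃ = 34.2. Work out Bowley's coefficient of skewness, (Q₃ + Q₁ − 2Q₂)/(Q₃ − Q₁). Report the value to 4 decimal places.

-0.4843

numerator: Q₃ + Q₁ − 2Q₂ = 34.2 + 18.3 − 2×30.1 = -7.7000
denominator: Q₃ − Q₁ = 34.2 − 18.3 = 15.9000
Bowley skewness = -7.7000 / 15.9000 ≈ -0.4843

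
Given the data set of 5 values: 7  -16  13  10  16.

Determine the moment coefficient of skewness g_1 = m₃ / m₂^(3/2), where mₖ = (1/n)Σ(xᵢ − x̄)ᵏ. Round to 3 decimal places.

-1.247

x̄ = (7 - 16 + 13 + 10 + 16) / 5 = 6.0000
deviations (xᵢ − x̄): 1.0000, -22.0000, 7.0000, 4.0000, 10.0000
Σ(xᵢ − x̄)² = 650.0000 ⇒ m₂ = 650.0000/5 = 130.00000
Σ(xᵢ − x̄)³ = -9240.0000 ⇒ m₃ = -9240.0000/5 = -1848.00000
m₂^(3/2) = 130.00000^(1.5) = 1482.22805
g_1 = m₃ / m₂^(3/2) = -1848.00000 / 1482.22805 ≈ -1.247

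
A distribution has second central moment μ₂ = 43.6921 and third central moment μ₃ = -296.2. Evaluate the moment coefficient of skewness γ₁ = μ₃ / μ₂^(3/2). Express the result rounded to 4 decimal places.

-1.0256

σ = √μ₂ = √43.6921 = 6.61000
σ³ = μ₂^(3/2) = 288.80478
γ₁ = μ₃/σ³ = -296.2 / 288.80478 ≈ -1.0256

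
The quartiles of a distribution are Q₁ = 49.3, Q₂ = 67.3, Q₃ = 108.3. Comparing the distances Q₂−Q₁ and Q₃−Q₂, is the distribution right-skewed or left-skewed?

Q₂ − Q₁ = 18.0;  Q₃ − Q₂ = 41.0
Q₃ − Q₂ > Q₂ − Q₁ ⇒ the upper half is more spread out ⇒ right-skewed.

right-skewed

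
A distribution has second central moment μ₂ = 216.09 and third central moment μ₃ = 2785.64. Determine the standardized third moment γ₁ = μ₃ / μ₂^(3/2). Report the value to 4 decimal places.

σ = √μ₂ = √216.09 = 14.70000
σ³ = μ₂^(3/2) = 3176.52300
γ₁ = μ₃/σ³ = 2785.64 / 3176.52300 ≈ 0.8769

0.8769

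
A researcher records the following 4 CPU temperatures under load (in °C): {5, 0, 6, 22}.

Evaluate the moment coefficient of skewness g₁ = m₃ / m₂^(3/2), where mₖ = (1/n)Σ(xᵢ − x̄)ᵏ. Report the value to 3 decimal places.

0.885

x̄ = (5 + 0 + 6 + 22) / 4 = 8.2500
deviations (xᵢ − x̄): -3.2500, -8.2500, -2.2500, 13.7500
Σ(xᵢ − x̄)² = 272.7500 ⇒ m₂ = 272.7500/4 = 68.18750
Σ(xᵢ − x̄)³ = 1992.3750 ⇒ m₃ = 1992.3750/4 = 498.09375
m₂^(3/2) = 68.18750^(1.5) = 563.06321
g₁ = m₃ / m₂^(3/2) = 498.09375 / 563.06321 ≈ 0.885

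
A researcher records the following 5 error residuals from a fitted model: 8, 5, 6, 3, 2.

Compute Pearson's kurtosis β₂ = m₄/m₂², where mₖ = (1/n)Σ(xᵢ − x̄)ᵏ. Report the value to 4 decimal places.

1.7207

x̄ = 4.8000
Σ(xᵢ − x̄)² = 22.8000 ⇒ m₂ = 4.56000
Σ(xᵢ − x̄)⁴ = 178.8960 ⇒ m₄ = 35.77920
m₂² = 20.79360
β₂ = m₄/m₂² = 35.77920 / 20.79360 ≈ 1.7207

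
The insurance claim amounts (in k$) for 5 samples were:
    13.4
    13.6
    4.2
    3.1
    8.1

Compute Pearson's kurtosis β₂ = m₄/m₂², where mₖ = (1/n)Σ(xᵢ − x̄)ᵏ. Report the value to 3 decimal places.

1.278

x̄ = 8.4800
Σ(xᵢ − x̄)² = 97.8280 ⇒ m₂ = 19.56560
Σ(xᵢ − x̄)⁴ = 2446.5075 ⇒ m₄ = 489.30150
m₂² = 382.81270
β₂ = m₄/m₂² = 489.30150 / 382.81270 ≈ 1.278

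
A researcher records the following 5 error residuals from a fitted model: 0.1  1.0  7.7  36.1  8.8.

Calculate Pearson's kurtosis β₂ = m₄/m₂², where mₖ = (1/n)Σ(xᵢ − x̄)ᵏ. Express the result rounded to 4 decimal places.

2.9157

x̄ = 10.7400
Σ(xᵢ − x̄)² = 864.2120 ⇒ m₂ = 172.84240
Σ(xᵢ − x̄)⁴ = 435531.5293 ⇒ m₄ = 87106.30586
m₂² = 29874.49524
β₂ = m₄/m₂² = 87106.30586 / 29874.49524 ≈ 2.9157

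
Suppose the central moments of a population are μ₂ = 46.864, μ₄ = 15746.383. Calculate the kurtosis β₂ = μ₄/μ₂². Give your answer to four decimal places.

μ₂² = 46.864² = 2196.23450
μ₄/μ₂² = 15746.383 / 2196.23450 = 7.16972
β₂ ≈ 7.1697

7.1697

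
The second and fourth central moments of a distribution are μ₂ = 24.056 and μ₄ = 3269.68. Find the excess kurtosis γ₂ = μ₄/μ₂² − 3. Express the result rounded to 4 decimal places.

2.6501

μ₂² = 24.056² = 578.69114
μ₄/μ₂² = 3269.68 / 578.69114 = 5.65013
γ₂ = 5.65013 − 3 ≈ 2.6501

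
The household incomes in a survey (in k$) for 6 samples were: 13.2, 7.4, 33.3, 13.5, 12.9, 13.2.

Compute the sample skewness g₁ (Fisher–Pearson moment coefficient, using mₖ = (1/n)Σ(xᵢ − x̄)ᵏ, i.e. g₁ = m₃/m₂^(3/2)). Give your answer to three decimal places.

x̄ = (13.2 + 7.4 + 33.3 + 13.5 + 12.9 + 13.2) / 6 = 15.5833
deviations (xᵢ − x̄): -2.3833, -8.1833, 17.7167, -2.0833, -2.6833, -2.3833
Σ(xᵢ − x̄)² = 403.7483 ⇒ m₂ = 403.7483/6 = 67.29139
Σ(xᵢ − x̄)³ = 4957.4604 ⇒ m₃ = 4957.4604/6 = 826.24341
m₂^(3/2) = 67.29139^(1.5) = 552.00020
g₁ = m₃ / m₂^(3/2) = 826.24341 / 552.00020 ≈ 1.497

1.497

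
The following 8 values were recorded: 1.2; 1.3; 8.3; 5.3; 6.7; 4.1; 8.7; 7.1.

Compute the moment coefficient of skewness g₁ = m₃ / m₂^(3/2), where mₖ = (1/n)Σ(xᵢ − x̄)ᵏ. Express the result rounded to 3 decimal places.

-0.405

x̄ = (1.2 + 1.3 + 8.3 + 5.3 + 6.7 + 4.1 + 8.7 + 7.1) / 8 = 5.3375
deviations (xᵢ − x̄): -4.1375, -4.0375, 2.9625, -0.0375, 1.3625, -1.2375, 3.3625, 1.7625
Σ(xᵢ − x̄)² = 59.9988 ⇒ m₂ = 59.9988/8 = 7.49984
Σ(xᵢ − x̄)³ = -66.5193 ⇒ m₃ = -66.5193/8 = -8.31491
m₂^(3/2) = 7.49984^(1.5) = 20.53895
g₁ = m₃ / m₂^(3/2) = -8.31491 / 20.53895 ≈ -0.405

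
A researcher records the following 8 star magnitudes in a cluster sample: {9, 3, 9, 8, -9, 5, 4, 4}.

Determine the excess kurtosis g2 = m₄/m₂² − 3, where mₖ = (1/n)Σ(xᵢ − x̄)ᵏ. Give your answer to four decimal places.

1.4246

x̄ = 4.1250
Σ(xᵢ − x̄)² = 236.8750 ⇒ m₂ = 29.60938
Σ(xᵢ − x̄)⁴ = 31032.7129 ⇒ m₄ = 3879.08911
m₂² = 876.71509
g2 = m₄/m₂² − 3 = 4.42457 − 3 ≈ 1.4246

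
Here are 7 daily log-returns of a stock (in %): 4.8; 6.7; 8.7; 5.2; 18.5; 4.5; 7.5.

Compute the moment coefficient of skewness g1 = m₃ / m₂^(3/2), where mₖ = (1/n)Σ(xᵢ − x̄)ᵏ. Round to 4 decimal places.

1.6463

x̄ = (4.8 + 6.7 + 8.7 + 5.2 + 18.5 + 4.5 + 7.5) / 7 = 7.9857
deviations (xᵢ − x̄): -3.1857, -1.2857, 0.7143, -2.7857, 10.5143, -3.4857, -0.4857
Σ(xᵢ − x̄)² = 143.0086 ⇒ m₂ = 143.0086/7 = 20.42980
Σ(xᵢ − x̄)³ = 1064.1800 ⇒ m₃ = 1064.1800/7 = 152.02571
m₂^(3/2) = 20.42980^(1.5) = 92.34131
g1 = m₃ / m₂^(3/2) = 152.02571 / 92.34131 ≈ 1.6463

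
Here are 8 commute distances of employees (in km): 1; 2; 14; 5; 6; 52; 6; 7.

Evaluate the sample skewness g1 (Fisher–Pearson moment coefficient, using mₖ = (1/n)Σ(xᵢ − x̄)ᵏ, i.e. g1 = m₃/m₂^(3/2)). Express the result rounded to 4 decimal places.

x̄ = (1 + 2 + 14 + 5 + 6 + 52 + 6 + 7) / 8 = 11.6250
deviations (xᵢ − x̄): -10.6250, -9.6250, 2.3750, -6.6250, -5.6250, 40.3750, -5.6250, -4.6250
Σ(xᵢ − x̄)² = 1969.8750 ⇒ m₂ = 1969.8750/8 = 246.23438
Σ(xᵢ − x̄)³ = 62993.5313 ⇒ m₃ = 62993.5313/8 = 7874.19141
m₂^(3/2) = 246.23438^(1.5) = 3863.87459
g1 = m₃ / m₂^(3/2) = 7874.19141 / 3863.87459 ≈ 2.0379

2.0379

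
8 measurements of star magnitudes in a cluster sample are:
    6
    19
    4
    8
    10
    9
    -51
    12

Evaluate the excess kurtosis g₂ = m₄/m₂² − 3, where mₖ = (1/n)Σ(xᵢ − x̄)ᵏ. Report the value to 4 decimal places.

2.6905

x̄ = 2.1250
Σ(xᵢ − x̄)² = 3366.8750 ⇒ m₂ = 420.85938
Σ(xᵢ − x̄)⁴ = 8063293.1504 ⇒ m₄ = 1007911.64380
m₂² = 177122.61353
g₂ = m₄/m₂² − 3 = 5.69047 − 3 ≈ 2.6905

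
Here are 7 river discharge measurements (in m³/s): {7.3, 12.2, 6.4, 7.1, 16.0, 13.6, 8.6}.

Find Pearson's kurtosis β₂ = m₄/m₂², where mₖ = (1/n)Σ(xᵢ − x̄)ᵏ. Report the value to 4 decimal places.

x̄ = 10.1714
Σ(xᵢ − x̄)² = 84.2143 ⇒ m₂ = 12.03061
Σ(xᵢ − x̄)⁴ = 1674.6166 ⇒ m₄ = 239.23094
m₂² = 144.73563
β₂ = m₄/m₂² = 239.23094 / 144.73563 ≈ 1.6529

1.6529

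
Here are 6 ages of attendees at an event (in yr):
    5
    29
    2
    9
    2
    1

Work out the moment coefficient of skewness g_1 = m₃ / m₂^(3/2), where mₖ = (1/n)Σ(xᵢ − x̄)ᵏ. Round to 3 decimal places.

x̄ = (5 + 29 + 2 + 9 + 2 + 1) / 6 = 8.0000
deviations (xᵢ − x̄): -3.0000, 21.0000, -6.0000, 1.0000, -6.0000, -7.0000
Σ(xᵢ − x̄)² = 572.0000 ⇒ m₂ = 572.0000/6 = 95.33333
Σ(xᵢ − x̄)³ = 8460.0000 ⇒ m₃ = 8460.0000/6 = 1410.00000
m₂^(3/2) = 95.33333^(1.5) = 930.82313
g_1 = m₃ / m₂^(3/2) = 1410.00000 / 930.82313 ≈ 1.515

1.515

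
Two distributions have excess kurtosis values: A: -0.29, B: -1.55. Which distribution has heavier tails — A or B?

A

Higher excess kurtosis ⇒ heavier tails relative to the normal distribution.
-0.29 vs -1.55: the larger is -0.29, so A has heavier tails.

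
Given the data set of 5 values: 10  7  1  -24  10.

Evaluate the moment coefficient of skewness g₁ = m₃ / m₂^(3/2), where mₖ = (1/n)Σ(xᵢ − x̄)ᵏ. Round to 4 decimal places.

-1.2750

x̄ = (10 + 7 + 1 - 24 + 10) / 5 = 0.8000
deviations (xᵢ − x̄): 9.2000, 6.2000, 0.2000, -24.8000, 9.2000
Σ(xᵢ − x̄)² = 822.8000 ⇒ m₂ = 822.8000/5 = 164.56000
Σ(xᵢ − x̄)³ = -13457.2800 ⇒ m₃ = -13457.2800/5 = -2691.45600
m₂^(3/2) = 164.56000^(1.5) = 2110.99118
g₁ = m₃ / m₂^(3/2) = -2691.45600 / 2110.99118 ≈ -1.2750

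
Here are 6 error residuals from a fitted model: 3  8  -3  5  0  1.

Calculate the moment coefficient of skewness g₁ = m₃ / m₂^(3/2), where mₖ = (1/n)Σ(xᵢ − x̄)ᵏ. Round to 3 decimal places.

x̄ = (3 + 8 - 3 + 5 + 0 + 1) / 6 = 2.3333
deviations (xᵢ − x̄): 0.6667, 5.6667, -5.3333, 2.6667, -2.3333, -1.3333
Σ(xᵢ − x̄)² = 75.3333 ⇒ m₂ = 75.3333/6 = 12.55556
Σ(xᵢ − x̄)³ = 34.4444 ⇒ m₃ = 34.4444/6 = 5.74074
m₂^(3/2) = 12.55556^(1.5) = 44.48913
g₁ = m₃ / m₂^(3/2) = 5.74074 / 44.48913 ≈ 0.129

0.129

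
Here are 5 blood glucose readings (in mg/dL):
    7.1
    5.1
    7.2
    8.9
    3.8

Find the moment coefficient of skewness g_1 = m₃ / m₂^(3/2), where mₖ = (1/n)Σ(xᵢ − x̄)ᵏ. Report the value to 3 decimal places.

-0.151

x̄ = (7.1 + 5.1 + 7.2 + 8.9 + 3.8) / 5 = 6.4200
deviations (xᵢ − x̄): 0.6800, -1.3200, 0.7800, 2.4800, -2.6200
Σ(xᵢ − x̄)² = 15.8280 ⇒ m₂ = 15.8280/5 = 3.16560
Σ(xᵢ − x̄)³ = -4.2427 ⇒ m₃ = -4.2427/5 = -0.84854
m₂^(3/2) = 3.16560^(1.5) = 5.63228
g_1 = m₃ / m₂^(3/2) = -0.84854 / 5.63228 ≈ -0.151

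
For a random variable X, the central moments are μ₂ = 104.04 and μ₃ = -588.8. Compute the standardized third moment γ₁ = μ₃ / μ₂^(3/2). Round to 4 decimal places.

-0.5548

σ = √μ₂ = √104.04 = 10.20000
σ³ = μ₂^(3/2) = 1061.20800
γ₁ = μ₃/σ³ = -588.8 / 1061.20800 ≈ -0.5548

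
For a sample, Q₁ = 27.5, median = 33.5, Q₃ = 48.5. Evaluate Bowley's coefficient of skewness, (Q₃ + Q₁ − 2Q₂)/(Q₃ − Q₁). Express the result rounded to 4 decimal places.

numerator: Q₃ + Q₁ − 2Q₂ = 48.5 + 27.5 − 2×33.5 = 9.0000
denominator: Q₃ − Q₁ = 48.5 − 27.5 = 21.0000
Bowley skewness = 9.0000 / 21.0000 ≈ 0.4286

0.4286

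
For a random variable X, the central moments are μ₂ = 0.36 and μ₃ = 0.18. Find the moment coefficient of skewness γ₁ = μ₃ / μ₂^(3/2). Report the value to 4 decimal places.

0.8333

σ = √μ₂ = √0.36 = 0.60000
σ³ = μ₂^(3/2) = 0.21600
γ₁ = μ₃/σ³ = 0.18 / 0.21600 ≈ 0.8333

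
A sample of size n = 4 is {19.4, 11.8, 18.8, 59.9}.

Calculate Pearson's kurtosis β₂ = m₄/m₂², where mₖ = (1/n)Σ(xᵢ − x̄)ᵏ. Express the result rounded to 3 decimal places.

2.276

x̄ = 27.4750
Σ(xᵢ − x̄)² = 1437.5475 ⇒ m₂ = 359.38688
Σ(xᵢ − x̄)⁴ = 1175687.6554 ⇒ m₄ = 293921.91385
m₂² = 129158.92592
β₂ = m₄/m₂² = 293921.91385 / 129158.92592 ≈ 2.276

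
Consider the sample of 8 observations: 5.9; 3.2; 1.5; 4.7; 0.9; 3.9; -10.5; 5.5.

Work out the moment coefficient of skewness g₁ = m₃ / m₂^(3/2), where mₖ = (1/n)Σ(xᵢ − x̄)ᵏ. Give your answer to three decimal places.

x̄ = (5.9 + 3.2 + 1.5 + 4.7 + 0.9 + 3.9 - 10.5 + 5.5) / 8 = 1.8875
deviations (xᵢ − x̄): 4.0125, 1.3125, -0.3875, 2.8125, -0.9875, 2.0125, -12.3875, 3.6125
Σ(xᵢ − x̄)² = 197.4088 ⇒ m₂ = 197.4088/8 = 24.67609
Σ(xᵢ − x̄)³ = -1757.4802 ⇒ m₃ = -1757.4802/8 = -219.68502
m₂^(3/2) = 24.67609^(1.5) = 122.57859
g₁ = m₃ / m₂^(3/2) = -219.68502 / 122.57859 ≈ -1.792

-1.792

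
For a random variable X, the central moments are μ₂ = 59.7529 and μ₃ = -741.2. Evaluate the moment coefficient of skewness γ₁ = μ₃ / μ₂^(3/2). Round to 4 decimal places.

σ = √μ₂ = √59.7529 = 7.73000
σ³ = μ₂^(3/2) = 461.88992
γ₁ = μ₃/σ³ = -741.2 / 461.88992 ≈ -1.6047

-1.6047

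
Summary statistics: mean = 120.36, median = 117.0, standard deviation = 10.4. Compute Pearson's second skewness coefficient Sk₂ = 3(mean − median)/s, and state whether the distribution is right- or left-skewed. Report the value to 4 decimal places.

Sk₂ = 3(120.36 − 117.0) / 10.4 = 3 × 3.3600 / 10.4
    = 10.0800 / 10.4 ≈ 0.9692
Sk₂ > 0 ⇒ mean > median ⇒ right-skewed (positive skew).

0.9692, right-skewed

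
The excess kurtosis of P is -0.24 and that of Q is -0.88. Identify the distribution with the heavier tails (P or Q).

P

Higher excess kurtosis ⇒ heavier tails relative to the normal distribution.
-0.24 vs -0.88: the larger is -0.24, so P has heavier tails.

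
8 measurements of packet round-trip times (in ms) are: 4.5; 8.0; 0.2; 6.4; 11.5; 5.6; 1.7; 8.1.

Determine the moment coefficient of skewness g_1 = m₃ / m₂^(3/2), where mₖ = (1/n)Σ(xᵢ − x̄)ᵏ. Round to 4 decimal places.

-0.0777

x̄ = (4.5 + 8.0 + 0.2 + 6.4 + 11.5 + 5.6 + 1.7 + 8.1) / 8 = 5.7500
deviations (xᵢ − x̄): -1.2500, 2.2500, -5.5500, 0.6500, 5.7500, -0.1500, -4.0500, 2.3500
Σ(xᵢ − x̄)² = 92.8600 ⇒ m₂ = 92.8600/8 = 11.60750
Σ(xᵢ − x̄)³ = -24.5880 ⇒ m₃ = -24.5880/8 = -3.07350
m₂^(3/2) = 11.60750^(1.5) = 39.54650
g_1 = m₃ / m₂^(3/2) = -3.07350 / 39.54650 ≈ -0.0777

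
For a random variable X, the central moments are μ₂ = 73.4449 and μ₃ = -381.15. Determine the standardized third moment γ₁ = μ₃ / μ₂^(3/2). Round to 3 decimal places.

-0.606

σ = √μ₂ = √73.4449 = 8.57000
σ³ = μ₂^(3/2) = 629.42279
γ₁ = μ₃/σ³ = -381.15 / 629.42279 ≈ -0.606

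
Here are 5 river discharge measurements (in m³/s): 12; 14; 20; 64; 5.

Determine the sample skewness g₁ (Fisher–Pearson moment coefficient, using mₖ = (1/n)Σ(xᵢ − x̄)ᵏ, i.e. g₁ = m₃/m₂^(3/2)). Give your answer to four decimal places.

1.3076

x̄ = (12 + 14 + 20 + 64 + 5) / 5 = 23.0000
deviations (xᵢ − x̄): -11.0000, -9.0000, -3.0000, 41.0000, -18.0000
Σ(xᵢ − x̄)² = 2216.0000 ⇒ m₂ = 2216.0000/5 = 443.20000
Σ(xᵢ − x̄)³ = 61002.0000 ⇒ m₃ = 61002.0000/5 = 12200.40000
m₂^(3/2) = 443.20000^(1.5) = 9330.38636
g₁ = m₃ / m₂^(3/2) = 12200.40000 / 9330.38636 ≈ 1.3076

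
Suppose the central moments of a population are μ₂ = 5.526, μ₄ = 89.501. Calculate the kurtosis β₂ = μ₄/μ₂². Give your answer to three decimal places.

2.931

μ₂² = 5.526² = 30.53668
μ₄/μ₂² = 89.501 / 30.53668 = 2.93093
β₂ ≈ 2.931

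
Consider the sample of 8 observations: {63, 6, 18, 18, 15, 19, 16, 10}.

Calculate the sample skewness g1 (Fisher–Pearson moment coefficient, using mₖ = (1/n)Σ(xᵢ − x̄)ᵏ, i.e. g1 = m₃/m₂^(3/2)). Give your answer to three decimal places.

1.969

x̄ = (63 + 6 + 18 + 18 + 15 + 19 + 16 + 10) / 8 = 20.6250
deviations (xᵢ − x̄): 42.3750, -14.6250, -2.6250, -2.6250, -5.6250, -1.6250, -4.6250, -10.6250
Σ(xᵢ − x̄)² = 2191.8750 ⇒ m₂ = 2191.8750/8 = 273.98438
Σ(xᵢ − x̄)³ = 71445.2813 ⇒ m₃ = 71445.2813/8 = 8930.66016
m₂^(3/2) = 273.98438^(1.5) = 4535.11907
g1 = m₃ / m₂^(3/2) = 8930.66016 / 4535.11907 ≈ 1.969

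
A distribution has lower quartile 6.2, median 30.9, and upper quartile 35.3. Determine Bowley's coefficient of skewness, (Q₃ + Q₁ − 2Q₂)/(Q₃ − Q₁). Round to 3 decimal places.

-0.698

numerator: Q₃ + Q₁ − 2Q₂ = 35.3 + 6.2 − 2×30.9 = -20.3000
denominator: Q₃ − Q₁ = 35.3 − 6.2 = 29.1000
Bowley skewness = -20.3000 / 29.1000 ≈ -0.698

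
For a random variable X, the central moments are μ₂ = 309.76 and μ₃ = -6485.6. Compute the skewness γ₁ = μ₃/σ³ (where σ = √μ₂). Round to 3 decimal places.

σ = √μ₂ = √309.76 = 17.60000
σ³ = μ₂^(3/2) = 5451.77600
γ₁ = μ₃/σ³ = -6485.6 / 5451.77600 ≈ -1.190

-1.190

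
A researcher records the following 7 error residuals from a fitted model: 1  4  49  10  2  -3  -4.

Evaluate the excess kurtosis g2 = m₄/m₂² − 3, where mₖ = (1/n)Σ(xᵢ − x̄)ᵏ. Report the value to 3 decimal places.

1.591

x̄ = 8.4286
Σ(xᵢ − x̄)² = 2049.7143 ⇒ m₂ = 292.81633
Σ(xᵢ − x̄)⁴ = 2755514.5773 ⇒ m₄ = 393644.93961
m₂² = 85741.40108
g2 = m₄/m₂² − 3 = 4.59107 − 3 ≈ 1.591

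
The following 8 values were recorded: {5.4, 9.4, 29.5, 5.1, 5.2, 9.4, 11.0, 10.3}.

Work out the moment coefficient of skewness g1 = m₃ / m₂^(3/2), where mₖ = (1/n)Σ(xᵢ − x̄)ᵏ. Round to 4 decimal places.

1.8570

x̄ = (5.4 + 9.4 + 29.5 + 5.1 + 5.2 + 9.4 + 11.0 + 10.3) / 8 = 10.6625
deviations (xᵢ − x̄): -5.2625, -1.2625, 18.8375, -5.5625, -5.4625, -1.2625, 0.3375, -0.3625
Σ(xᵢ − x̄)² = 446.7588 ⇒ m₂ = 446.7588/8 = 55.84484
Σ(xᵢ − x̄)³ = 6199.6338 ⇒ m₃ = 6199.6338/8 = 774.95422
m₂^(3/2) = 55.84484^(1.5) = 417.32521
g1 = m₃ / m₂^(3/2) = 774.95422 / 417.32521 ≈ 1.8570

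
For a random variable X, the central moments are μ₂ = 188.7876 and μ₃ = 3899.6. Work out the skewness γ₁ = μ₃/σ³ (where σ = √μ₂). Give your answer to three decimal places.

σ = √μ₂ = √188.7876 = 13.74000
σ³ = μ₂^(3/2) = 2593.94162
γ₁ = μ₃/σ³ = 3899.6 / 2593.94162 ≈ 1.503

1.503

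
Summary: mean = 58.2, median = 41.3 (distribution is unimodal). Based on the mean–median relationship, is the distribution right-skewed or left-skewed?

mean − median = 58.2 − 41.3 = 16.9
mean > median ⇒ the longer tail is on the right ⇒ right-skewed (positively skewed).

right-skewed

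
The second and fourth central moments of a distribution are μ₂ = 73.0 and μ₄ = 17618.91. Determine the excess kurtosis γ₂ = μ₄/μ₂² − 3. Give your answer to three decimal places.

0.306

μ₂² = 73.0² = 5329.00000
μ₄/μ₂² = 17618.91 / 5329.00000 = 3.30623
γ₂ = 3.30623 − 3 ≈ 0.306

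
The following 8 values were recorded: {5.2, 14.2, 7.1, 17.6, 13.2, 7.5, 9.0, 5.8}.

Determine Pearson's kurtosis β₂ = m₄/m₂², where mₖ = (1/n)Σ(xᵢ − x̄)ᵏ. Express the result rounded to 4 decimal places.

x̄ = 9.9500
Σ(xᵢ − x̄)² = 141.9600 ⇒ m₂ = 17.74500
Σ(xᵢ − x̄)⁴ = 4771.2038 ⇒ m₄ = 596.40047
m₂² = 314.88503
β₂ = m₄/m₂² = 596.40047 / 314.88503 ≈ 1.8940

1.8940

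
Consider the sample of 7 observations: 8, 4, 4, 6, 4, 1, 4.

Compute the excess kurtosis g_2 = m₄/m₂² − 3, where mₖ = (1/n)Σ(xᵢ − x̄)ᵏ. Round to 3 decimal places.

x̄ = 4.4286
Σ(xᵢ − x̄)² = 27.7143 ⇒ m₂ = 3.95918
Σ(xᵢ − x̄)⁴ = 307.1079 ⇒ m₄ = 43.87255
m₂² = 15.67514
g_2 = m₄/m₂² − 3 = 2.79886 − 3 ≈ -0.201

-0.201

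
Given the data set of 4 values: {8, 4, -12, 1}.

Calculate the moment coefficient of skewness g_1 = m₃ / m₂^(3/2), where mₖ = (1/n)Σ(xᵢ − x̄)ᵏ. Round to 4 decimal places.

-0.7833

x̄ = (8 + 4 - 12 + 1) / 4 = 0.2500
deviations (xᵢ − x̄): 7.7500, 3.7500, -12.2500, 0.7500
Σ(xᵢ − x̄)² = 224.7500 ⇒ m₂ = 224.7500/4 = 56.18750
Σ(xᵢ − x̄)³ = -1319.6250 ⇒ m₃ = -1319.6250/4 = -329.90625
m₂^(3/2) = 56.18750^(1.5) = 421.17207
g_1 = m₃ / m₂^(3/2) = -329.90625 / 421.17207 ≈ -0.7833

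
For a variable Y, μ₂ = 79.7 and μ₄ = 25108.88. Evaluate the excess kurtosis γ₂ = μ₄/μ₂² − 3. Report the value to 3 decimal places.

μ₂² = 79.7² = 6352.09000
μ₄/μ₂² = 25108.88 / 6352.09000 = 3.95285
γ₂ = 3.95285 − 3 ≈ 0.953

0.953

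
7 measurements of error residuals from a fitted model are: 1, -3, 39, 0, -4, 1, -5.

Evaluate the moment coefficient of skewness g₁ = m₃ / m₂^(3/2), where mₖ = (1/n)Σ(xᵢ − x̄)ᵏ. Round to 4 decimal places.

1.9374

x̄ = (1 - 3 + 39 + 0 - 4 + 1 - 5) / 7 = 4.1429
deviations (xᵢ − x̄): -3.1429, -7.1429, 34.8571, -4.1429, -8.1429, -3.1429, -9.1429
Σ(xᵢ − x̄)² = 1452.8571 ⇒ m₂ = 1452.8571/7 = 207.55102
Σ(xᵢ − x̄)³ = 40550.3265 ⇒ m₃ = 40550.3265/7 = 5792.90379
m₂^(3/2) = 207.55102^(1.5) = 2990.11099
g₁ = m₃ / m₂^(3/2) = 5792.90379 / 2990.11099 ≈ 1.9374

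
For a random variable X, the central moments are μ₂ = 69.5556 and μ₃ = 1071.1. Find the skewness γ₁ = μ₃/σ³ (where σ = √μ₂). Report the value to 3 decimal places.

σ = √μ₂ = √69.5556 = 8.34000
σ³ = μ₂^(3/2) = 580.09370
γ₁ = μ₃/σ³ = 1071.1 / 580.09370 ≈ 1.846

1.846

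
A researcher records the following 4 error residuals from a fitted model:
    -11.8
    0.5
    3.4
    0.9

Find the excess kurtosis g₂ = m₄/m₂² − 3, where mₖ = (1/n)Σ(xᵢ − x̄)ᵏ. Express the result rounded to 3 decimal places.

x̄ = -1.7500
Σ(xᵢ − x̄)² = 139.6100 ⇒ m₂ = 34.90250
Σ(xᵢ − x̄)⁴ = 10979.8924 ⇒ m₄ = 2744.97311
m₂² = 1218.18451
g₂ = m₄/m₂² − 3 = 2.25333 − 3 ≈ -0.747

-0.747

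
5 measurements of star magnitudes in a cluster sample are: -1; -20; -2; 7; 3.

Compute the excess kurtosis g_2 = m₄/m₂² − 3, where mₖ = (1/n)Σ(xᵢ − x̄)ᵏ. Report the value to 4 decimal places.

-0.2546

x̄ = -2.6000
Σ(xᵢ − x̄)² = 429.2000 ⇒ m₂ = 85.84000
Σ(xᵢ − x̄)⁴ = 101147.2160 ⇒ m₄ = 20229.44320
m₂² = 7368.50560
g_2 = m₄/m₂² − 3 = 2.74539 − 3 ≈ -0.2546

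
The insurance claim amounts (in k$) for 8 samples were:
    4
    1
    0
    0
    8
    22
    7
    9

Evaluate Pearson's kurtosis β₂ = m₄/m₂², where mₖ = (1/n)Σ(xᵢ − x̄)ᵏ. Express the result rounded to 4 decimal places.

3.7325

x̄ = 6.3750
Σ(xᵢ − x̄)² = 369.8750 ⇒ m₂ = 46.23438
Σ(xᵢ − x̄)⁴ = 63829.0566 ⇒ m₄ = 7978.63208
m₂² = 2137.61743
β₂ = m₄/m₂² = 7978.63208 / 2137.61743 ≈ 3.7325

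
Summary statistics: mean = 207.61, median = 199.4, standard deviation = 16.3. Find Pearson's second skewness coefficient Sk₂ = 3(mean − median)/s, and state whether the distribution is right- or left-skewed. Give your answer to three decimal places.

1.511, right-skewed

Sk₂ = 3(207.61 − 199.4) / 16.3 = 3 × 8.2100 / 16.3
    = 24.6300 / 16.3 ≈ 1.511
Sk₂ > 0 ⇒ mean > median ⇒ right-skewed (positive skew).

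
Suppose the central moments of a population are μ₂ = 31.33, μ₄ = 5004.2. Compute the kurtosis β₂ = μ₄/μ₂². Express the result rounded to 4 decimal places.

μ₂² = 31.33² = 981.56890
μ₄/μ₂² = 5004.2 / 981.56890 = 5.09816
β₂ ≈ 5.0982

5.0982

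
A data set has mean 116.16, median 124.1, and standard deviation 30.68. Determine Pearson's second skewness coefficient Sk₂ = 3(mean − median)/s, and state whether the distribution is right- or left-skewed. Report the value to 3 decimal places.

Sk₂ = 3(116.16 − 124.1) / 30.68 = 3 × -7.9400 / 30.68
    = -23.8200 / 30.68 ≈ -0.776
Sk₂ < 0 ⇒ mean < median ⇒ left-skewed (negative skew).

-0.776, left-skewed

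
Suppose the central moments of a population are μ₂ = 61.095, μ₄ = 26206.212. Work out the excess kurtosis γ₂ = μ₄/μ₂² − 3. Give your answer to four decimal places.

μ₂² = 61.095² = 3732.59903
μ₄/μ₂² = 26206.212 / 3732.59903 = 7.02090
γ₂ = 7.02090 − 3 ≈ 4.0209

4.0209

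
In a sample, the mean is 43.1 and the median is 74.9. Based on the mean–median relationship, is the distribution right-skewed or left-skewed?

left-skewed

mean − median = 43.1 − 74.9 = -31.8
mean < median ⇒ the longer tail is on the left ⇒ left-skewed (negatively skewed).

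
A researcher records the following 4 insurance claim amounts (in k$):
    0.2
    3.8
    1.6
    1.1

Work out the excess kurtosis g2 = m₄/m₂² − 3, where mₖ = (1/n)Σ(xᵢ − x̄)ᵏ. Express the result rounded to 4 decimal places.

x̄ = 1.6750
Σ(xᵢ − x̄)² = 7.0275 ⇒ m₂ = 1.75688
Σ(xᵢ − x̄)⁴ = 25.2336 ⇒ m₄ = 6.30839
m₂² = 3.08661
g2 = m₄/m₂² − 3 = 2.04379 − 3 ≈ -0.9562

-0.9562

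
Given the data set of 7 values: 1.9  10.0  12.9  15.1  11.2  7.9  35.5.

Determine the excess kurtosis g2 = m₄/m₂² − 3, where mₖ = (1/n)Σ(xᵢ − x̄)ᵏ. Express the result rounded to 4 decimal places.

0.9490

x̄ = 13.5000
Σ(xᵢ − x̄)² = 670.3800 ⇒ m₂ = 95.76857
Σ(xᵢ − x̄)⁴ = 253530.5730 ⇒ m₄ = 36218.65329
m₂² = 9171.61927
g2 = m₄/m₂² − 3 = 3.94899 − 3 ≈ 0.9490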